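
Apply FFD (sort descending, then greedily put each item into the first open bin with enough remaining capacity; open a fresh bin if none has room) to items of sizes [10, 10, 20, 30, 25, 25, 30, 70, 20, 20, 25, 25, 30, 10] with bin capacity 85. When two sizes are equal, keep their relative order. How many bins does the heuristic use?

5

Sorted descending: 70, 30, 30, 30, 25, 25, 25, 25, 20, 20, 20, 10, 10, 10.
  70 → bin 1 (new)  [load 70/85]
  30 → bin 2 (new)  [load 30/85]
  30 → bin 2  [load 60/85]
  30 → bin 3 (new)  [load 30/85]
  25 → bin 2  [load 85/85]
  25 → bin 3  [load 55/85]
  25 → bin 3  [load 80/85]
  25 → bin 4 (new)  [load 25/85]
  20 → bin 4  [load 45/85]
  20 → bin 4  [load 65/85]
  20 → bin 4  [load 85/85]
  10 → bin 1  [load 80/85]
  10 → bin 5 (new)  [load 10/85]
  10 → bin 5  [load 20/85]
5 bins opened.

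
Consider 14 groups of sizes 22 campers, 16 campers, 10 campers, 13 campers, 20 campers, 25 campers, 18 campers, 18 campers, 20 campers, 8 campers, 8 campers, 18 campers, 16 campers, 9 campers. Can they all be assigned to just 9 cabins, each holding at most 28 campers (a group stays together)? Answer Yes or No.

Total = 221 campers; ⌈221/28⌉ = 8.
9 groups each exceed half the capacity and cannot share a cabin, forcing at least 9 cabins.
The bound of 9 does not rule out 9, but exhaustive search shows no assignment into 9 cabins of capacity 28 campers exists — the minimum is 10.

No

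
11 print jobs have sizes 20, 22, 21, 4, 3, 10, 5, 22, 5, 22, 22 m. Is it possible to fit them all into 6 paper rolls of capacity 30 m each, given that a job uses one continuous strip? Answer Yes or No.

A valid assignment using 6 paper rolls:
  roll 1: 22 + 5 + 3 = 30
  roll 2: 22 + 5 = 27
  roll 3: 22 + 4 = 26
  roll 4: 22 = 22
  roll 5: 21 = 21
  roll 6: 20 + 10 = 30
Every load is within 30 m, so 6 paper rolls suffice.

Yes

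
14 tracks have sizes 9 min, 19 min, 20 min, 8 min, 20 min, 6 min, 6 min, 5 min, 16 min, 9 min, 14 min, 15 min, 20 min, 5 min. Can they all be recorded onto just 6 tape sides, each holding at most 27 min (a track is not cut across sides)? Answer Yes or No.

Total = 172 min; ⌈172/27⌉ = 7.
At least 7 tape sides are required, but only 6 are allowed.

No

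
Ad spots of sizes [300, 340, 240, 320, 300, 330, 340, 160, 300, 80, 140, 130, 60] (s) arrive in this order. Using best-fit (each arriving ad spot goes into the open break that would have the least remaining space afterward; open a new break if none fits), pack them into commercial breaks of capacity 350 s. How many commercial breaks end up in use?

  300 → break 1 (new)  [load 300/350]
  340 → break 2 (new)  [load 340/350]
  240 → break 3 (new)  [load 240/350]
  320 → break 4 (new)  [load 320/350]
  300 → break 5 (new)  [load 300/350]
  330 → break 6 (new)  [load 330/350]
  340 → break 7 (new)  [load 340/350]
  160 → break 8 (new)  [load 160/350]
  300 → break 9 (new)  [load 300/350]
  80 → break 3  [load 320/350]
  140 → break 8  [load 300/350]
  130 → break 10 (new)  [load 130/350]
  60 → break 10  [load 190/350]
10 commercial breaks opened.

10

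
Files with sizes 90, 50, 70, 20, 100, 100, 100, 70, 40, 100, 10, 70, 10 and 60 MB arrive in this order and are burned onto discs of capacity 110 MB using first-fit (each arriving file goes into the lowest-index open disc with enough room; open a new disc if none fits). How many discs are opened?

10

  90 → disc 1 (new)  [load 90/110]
  50 → disc 2 (new)  [load 50/110]
  70 → disc 3 (new)  [load 70/110]
  20 → disc 1  [load 110/110]
  100 → disc 4 (new)  [load 100/110]
  100 → disc 5 (new)  [load 100/110]
  100 → disc 6 (new)  [load 100/110]
  70 → disc 7 (new)  [load 70/110]
  40 → disc 2  [load 90/110]
  100 → disc 8 (new)  [load 100/110]
  10 → disc 2  [load 100/110]
  70 → disc 9 (new)  [load 70/110]
  10 → disc 2  [load 110/110]
  60 → disc 10 (new)  [load 60/110]
10 discs opened.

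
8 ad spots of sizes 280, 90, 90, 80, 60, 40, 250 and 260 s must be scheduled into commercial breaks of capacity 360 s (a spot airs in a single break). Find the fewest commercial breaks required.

4

Total = 280 + 260 + 250 + 90 + 90 + 80 + 60 + 40 = 1150 s.
Lower bound: ⌈1150/360⌉ = 4 commercial breaks.
A packing using 4 commercial breaks:
  break 1: 280 + 80 = 360
  break 2: 260 + 90 = 350
  break 3: 250 + 90 = 340
  break 4: 60 + 40 = 100
This matches the lower bound, so 4 is optimal.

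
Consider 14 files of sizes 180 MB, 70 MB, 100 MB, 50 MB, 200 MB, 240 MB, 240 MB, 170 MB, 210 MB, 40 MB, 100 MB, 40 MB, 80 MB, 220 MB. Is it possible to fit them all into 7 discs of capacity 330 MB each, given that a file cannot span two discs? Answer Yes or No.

A valid assignment using 7 discs:
  disc 1: 240 + 80 = 320
  disc 2: 240 + 70 = 310
  disc 3: 220 + 100 = 320
  disc 4: 210 + 100 = 310
  disc 5: 200 + 50 + 40 + 40 = 330
  disc 6: 180 = 180
  disc 7: 170 = 170
Every load is within 330 MB, so 7 discs suffice.

Yes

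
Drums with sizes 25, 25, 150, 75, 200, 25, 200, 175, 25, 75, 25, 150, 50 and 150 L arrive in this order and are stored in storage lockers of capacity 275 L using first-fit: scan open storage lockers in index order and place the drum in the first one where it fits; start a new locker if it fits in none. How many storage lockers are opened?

  25 → locker 1 (new)  [load 25/275]
  25 → locker 1  [load 50/275]
  150 → locker 1  [load 200/275]
  75 → locker 1  [load 275/275]
  200 → locker 2 (new)  [load 200/275]
  25 → locker 2  [load 225/275]
  200 → locker 3 (new)  [load 200/275]
  175 → locker 4 (new)  [load 175/275]
  25 → locker 2  [load 250/275]
  75 → locker 3  [load 275/275]
  25 → locker 2  [load 275/275]
  150 → locker 5 (new)  [load 150/275]
  50 → locker 4  [load 225/275]
  150 → locker 6 (new)  [load 150/275]
6 storage lockers opened.

6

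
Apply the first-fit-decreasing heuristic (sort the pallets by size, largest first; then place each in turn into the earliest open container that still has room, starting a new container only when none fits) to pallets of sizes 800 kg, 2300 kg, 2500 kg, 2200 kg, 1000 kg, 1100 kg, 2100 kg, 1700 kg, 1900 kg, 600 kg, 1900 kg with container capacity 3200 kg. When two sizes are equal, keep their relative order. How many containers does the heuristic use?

7

Sorted descending: 2500, 2300, 2200, 2100, 1900, 1900, 1700, 1100, 1000, 800, 600.
  2500 → container 1 (new)  [load 2500/3200]
  2300 → container 2 (new)  [load 2300/3200]
  2200 → container 3 (new)  [load 2200/3200]
  2100 → container 4 (new)  [load 2100/3200]
  1900 → container 5 (new)  [load 1900/3200]
  1900 → container 6 (new)  [load 1900/3200]
  1700 → container 7 (new)  [load 1700/3200]
  1100 → container 4  [load 3200/3200]
  1000 → container 3  [load 3200/3200]
  800 → container 2  [load 3100/3200]
  600 → container 1  [load 3100/3200]
7 containers opened.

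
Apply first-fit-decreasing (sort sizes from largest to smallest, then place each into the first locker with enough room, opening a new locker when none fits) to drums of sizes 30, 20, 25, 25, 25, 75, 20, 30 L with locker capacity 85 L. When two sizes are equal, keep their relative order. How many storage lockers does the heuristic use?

4

Sorted descending: 75, 30, 30, 25, 25, 25, 20, 20.
  75 → locker 1 (new)  [load 75/85]
  30 → locker 2 (new)  [load 30/85]
  30 → locker 2  [load 60/85]
  25 → locker 2  [load 85/85]
  25 → locker 3 (new)  [load 25/85]
  25 → locker 3  [load 50/85]
  20 → locker 3  [load 70/85]
  20 → locker 4 (new)  [load 20/85]
4 storage lockers opened.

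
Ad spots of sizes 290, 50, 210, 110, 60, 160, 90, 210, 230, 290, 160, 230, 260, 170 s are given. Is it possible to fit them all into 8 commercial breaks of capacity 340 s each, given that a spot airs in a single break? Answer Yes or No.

No

Total = 2520 s; ⌈2520/340⌉ = 8.
The bound of 8 does not rule out 8, but exhaustive search shows no assignment into 8 commercial breaks of capacity 340 s exists — the minimum is 9.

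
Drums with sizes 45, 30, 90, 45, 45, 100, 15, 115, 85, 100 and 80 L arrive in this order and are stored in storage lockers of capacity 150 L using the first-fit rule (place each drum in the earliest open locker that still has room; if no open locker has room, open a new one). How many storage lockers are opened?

  45 → locker 1 (new)  [load 45/150]
  30 → locker 1  [load 75/150]
  90 → locker 2 (new)  [load 90/150]
  45 → locker 1  [load 120/150]
  45 → locker 2  [load 135/150]
  100 → locker 3 (new)  [load 100/150]
  15 → locker 1  [load 135/150]
  115 → locker 4 (new)  [load 115/150]
  85 → locker 5 (new)  [load 85/150]
  100 → locker 6 (new)  [load 100/150]
  80 → locker 7 (new)  [load 80/150]
7 storage lockers opened.

7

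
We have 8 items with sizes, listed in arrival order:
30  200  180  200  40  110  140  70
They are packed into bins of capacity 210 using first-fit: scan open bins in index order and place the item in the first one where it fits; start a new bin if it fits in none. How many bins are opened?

  30 → bin 1 (new)  [load 30/210]
  200 → bin 2 (new)  [load 200/210]
  180 → bin 1  [load 210/210]
  200 → bin 3 (new)  [load 200/210]
  40 → bin 4 (new)  [load 40/210]
  110 → bin 4  [load 150/210]
  140 → bin 5 (new)  [load 140/210]
  70 → bin 5  [load 210/210]
5 bins opened.

5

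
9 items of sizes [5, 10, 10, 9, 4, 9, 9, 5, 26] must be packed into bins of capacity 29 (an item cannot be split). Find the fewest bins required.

Total = 26 + 10 + 10 + 9 + 9 + 9 + 5 + 5 + 4 = 87.
Lower bound: ⌈87/29⌉ = 3 bins.
A packing using 4 bins:
  bin 1: 26 = 26
  bin 2: 10 + 10 + 9 = 29
  bin 3: 9 + 9 + 5 + 5 = 28
  bin 4: 4 = 4
No arrangement into 3 bins stays within capacity, so 4 is optimal.

4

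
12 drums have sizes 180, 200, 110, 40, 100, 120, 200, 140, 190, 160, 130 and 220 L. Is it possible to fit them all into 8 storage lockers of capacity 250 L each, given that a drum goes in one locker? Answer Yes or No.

Total = 1790 L; ⌈1790/250⌉ = 8.
The bound of 8 does not rule out 8, but exhaustive search shows no assignment into 8 storage lockers of capacity 250 L exists — the minimum is 9.

No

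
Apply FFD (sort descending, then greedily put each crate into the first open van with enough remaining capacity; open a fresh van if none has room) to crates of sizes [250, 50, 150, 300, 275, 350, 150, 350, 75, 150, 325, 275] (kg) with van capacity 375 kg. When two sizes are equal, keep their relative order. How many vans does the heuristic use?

9

Sorted descending: 350, 350, 325, 300, 275, 275, 250, 150, 150, 150, 75, 50.
  350 → van 1 (new)  [load 350/375]
  350 → van 2 (new)  [load 350/375]
  325 → van 3 (new)  [load 325/375]
  300 → van 4 (new)  [load 300/375]
  275 → van 5 (new)  [load 275/375]
  275 → van 6 (new)  [load 275/375]
  250 → van 7 (new)  [load 250/375]
  150 → van 8 (new)  [load 150/375]
  150 → van 8  [load 300/375]
  150 → van 9 (new)  [load 150/375]
  75 → van 4  [load 375/375]
  50 → van 3  [load 375/375]
9 vans opened.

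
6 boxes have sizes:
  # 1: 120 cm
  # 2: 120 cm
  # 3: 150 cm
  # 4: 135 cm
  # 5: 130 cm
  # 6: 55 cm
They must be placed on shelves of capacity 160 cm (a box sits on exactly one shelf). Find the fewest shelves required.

6

Total = 150 + 135 + 130 + 120 + 120 + 55 = 710 cm.
Lower bound: ⌈710/160⌉ = 5 shelves.
A packing using 6 shelves:
  shelf 1: 150 = 150
  shelf 2: 135 = 135
  shelf 3: 130 = 130
  shelf 4: 120 = 120
  shelf 5: 120 = 120
  shelf 6: 55 = 55
No arrangement into 5 shelves stays within capacity, so 6 is optimal.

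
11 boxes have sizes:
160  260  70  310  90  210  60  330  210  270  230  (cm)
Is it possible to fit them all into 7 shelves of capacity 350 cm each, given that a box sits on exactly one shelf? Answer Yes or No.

No

Total = 2200 cm; ⌈2200/350⌉ = 7.
The bound of 7 does not rule out 7, but exhaustive search shows no assignment into 7 shelves of capacity 350 cm exists — the minimum is 8.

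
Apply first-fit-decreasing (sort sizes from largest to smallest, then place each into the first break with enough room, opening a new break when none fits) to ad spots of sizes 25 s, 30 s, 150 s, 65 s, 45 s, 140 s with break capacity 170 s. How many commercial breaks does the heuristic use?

Sorted descending: 150, 140, 65, 45, 30, 25.
  150 → break 1 (new)  [load 150/170]
  140 → break 2 (new)  [load 140/170]
  65 → break 3 (new)  [load 65/170]
  45 → break 3  [load 110/170]
  30 → break 2  [load 170/170]
  25 → break 3  [load 135/170]
3 commercial breaks opened.

3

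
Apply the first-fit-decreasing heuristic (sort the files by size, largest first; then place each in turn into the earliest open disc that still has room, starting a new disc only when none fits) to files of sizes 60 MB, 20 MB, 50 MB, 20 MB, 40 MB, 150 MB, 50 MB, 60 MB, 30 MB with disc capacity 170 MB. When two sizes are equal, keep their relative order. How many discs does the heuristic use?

3

Sorted descending: 150, 60, 60, 50, 50, 40, 30, 20, 20.
  150 → disc 1 (new)  [load 150/170]
  60 → disc 2 (new)  [load 60/170]
  60 → disc 2  [load 120/170]
  50 → disc 2  [load 170/170]
  50 → disc 3 (new)  [load 50/170]
  40 → disc 3  [load 90/170]
  30 → disc 3  [load 120/170]
  20 → disc 1  [load 170/170]
  20 → disc 3  [load 140/170]
3 discs opened.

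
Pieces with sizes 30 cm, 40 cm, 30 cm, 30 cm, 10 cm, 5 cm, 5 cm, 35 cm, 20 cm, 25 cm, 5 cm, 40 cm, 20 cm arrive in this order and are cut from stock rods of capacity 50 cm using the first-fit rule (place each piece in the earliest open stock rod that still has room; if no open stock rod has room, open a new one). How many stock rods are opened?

7

  30 → stock rod 1 (new)  [load 30/50]
  40 → stock rod 2 (new)  [load 40/50]
  30 → stock rod 3 (new)  [load 30/50]
  30 → stock rod 4 (new)  [load 30/50]
  10 → stock rod 1  [load 40/50]
  5 → stock rod 1  [load 45/50]
  5 → stock rod 1  [load 50/50]
  35 → stock rod 5 (new)  [load 35/50]
  20 → stock rod 3  [load 50/50]
  25 → stock rod 6 (new)  [load 25/50]
  5 → stock rod 2  [load 45/50]
  40 → stock rod 7 (new)  [load 40/50]
  20 → stock rod 4  [load 50/50]
7 stock rods opened.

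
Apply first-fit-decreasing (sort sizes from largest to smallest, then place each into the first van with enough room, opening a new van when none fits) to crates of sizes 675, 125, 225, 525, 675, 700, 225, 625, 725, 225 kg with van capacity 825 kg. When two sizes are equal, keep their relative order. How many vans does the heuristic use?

7

Sorted descending: 725, 700, 675, 675, 625, 525, 225, 225, 225, 125.
  725 → van 1 (new)  [load 725/825]
  700 → van 2 (new)  [load 700/825]
  675 → van 3 (new)  [load 675/825]
  675 → van 4 (new)  [load 675/825]
  625 → van 5 (new)  [load 625/825]
  525 → van 6 (new)  [load 525/825]
  225 → van 6  [load 750/825]
  225 → van 7 (new)  [load 225/825]
  225 → van 7  [load 450/825]
  125 → van 2  [load 825/825]
7 vans opened.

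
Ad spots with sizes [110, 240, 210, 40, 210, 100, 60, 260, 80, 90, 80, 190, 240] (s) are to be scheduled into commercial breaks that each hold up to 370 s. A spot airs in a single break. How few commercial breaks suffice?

Total = 260 + 240 + 240 + 210 + 210 + 190 + 110 + 100 + 90 + 80 + 80 + 60 + 40 = 1910 s.
Lower bound: ⌈1910/370⌉ = 6 commercial breaks.
A packing using 6 commercial breaks:
  break 1: 260 + 110 = 370
  break 2: 240 + 100 = 340
  break 3: 240 + 90 + 40 = 370
  break 4: 210 + 80 + 80 = 370
  break 5: 210 + 60 = 270
  break 6: 190 = 190
This matches the lower bound, so 6 is optimal.

6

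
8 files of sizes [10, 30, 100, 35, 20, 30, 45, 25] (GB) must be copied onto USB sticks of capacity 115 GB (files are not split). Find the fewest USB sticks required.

Total = 100 + 45 + 35 + 30 + 30 + 25 + 20 + 10 = 295 GB.
Lower bound: ⌈295/115⌉ = 3 USB sticks.
A packing using 3 USB sticks:
  USB stick 1: 100 + 10 = 110
  USB stick 2: 45 + 35 + 30 = 110
  USB stick 3: 30 + 25 + 20 = 75
This matches the lower bound, so 3 is optimal.

3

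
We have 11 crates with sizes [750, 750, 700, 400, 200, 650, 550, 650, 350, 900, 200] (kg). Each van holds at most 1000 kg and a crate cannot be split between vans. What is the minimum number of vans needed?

7

Total = 900 + 750 + 750 + 700 + 650 + 650 + 550 + 400 + 350 + 200 + 200 = 6100 kg.
Lower bound: ⌈6100/1000⌉ = 7 vans.
A packing using 7 vans:
  van 1: 900 = 900
  van 2: 750 + 200 = 950
  van 3: 750 + 200 = 950
  van 4: 700 = 700
  van 5: 650 + 350 = 1000
  van 6: 650 = 650
  van 7: 550 + 400 = 950
This matches the lower bound, so 7 is optimal.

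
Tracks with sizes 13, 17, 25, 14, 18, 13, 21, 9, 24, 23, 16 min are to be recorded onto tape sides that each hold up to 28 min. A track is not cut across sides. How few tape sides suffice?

Total = 25 + 24 + 23 + 21 + 18 + 17 + 16 + 14 + 13 + 13 + 9 = 193 min.
Lower bound: ⌈193/28⌉ = 7 tape sides.
A packing using 9 tape sides:
  side 1: 25 = 25
  side 2: 24 = 24
  side 3: 23 = 23
  side 4: 21 = 21
  side 5: 18 + 9 = 27
  side 6: 17 = 17
  side 7: 16 = 16
  side 8: 14 + 13 = 27
  side 9: 13 = 13
No arrangement into 8 tape sides stays within capacity, so 9 is optimal.

9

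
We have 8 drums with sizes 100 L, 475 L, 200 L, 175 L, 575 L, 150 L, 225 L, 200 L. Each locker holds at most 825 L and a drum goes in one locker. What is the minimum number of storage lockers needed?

Total = 575 + 475 + 225 + 200 + 200 + 175 + 150 + 100 = 2100 L.
Lower bound: ⌈2100/825⌉ = 3 storage lockers.
A packing using 3 storage lockers:
  locker 1: 575 + 225 = 800
  locker 2: 475 + 200 + 150 = 825
  locker 3: 200 + 175 + 100 = 475
This matches the lower bound, so 3 is optimal.

3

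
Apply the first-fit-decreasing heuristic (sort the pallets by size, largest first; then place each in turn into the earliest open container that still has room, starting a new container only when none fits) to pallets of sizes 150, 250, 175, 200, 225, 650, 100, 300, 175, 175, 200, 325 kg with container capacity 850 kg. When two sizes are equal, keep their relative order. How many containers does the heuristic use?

Sorted descending: 650, 325, 300, 250, 225, 200, 200, 175, 175, 175, 150, 100.
  650 → container 1 (new)  [load 650/850]
  325 → container 2 (new)  [load 325/850]
  300 → container 2  [load 625/850]
  250 → container 3 (new)  [load 250/850]
  225 → container 2  [load 850/850]
  200 → container 1  [load 850/850]
  200 → container 3  [load 450/850]
  175 → container 3  [load 625/850]
  175 → container 3  [load 800/850]
  175 → container 4 (new)  [load 175/850]
  150 → container 4  [load 325/850]
  100 → container 4  [load 425/850]
4 containers opened.

4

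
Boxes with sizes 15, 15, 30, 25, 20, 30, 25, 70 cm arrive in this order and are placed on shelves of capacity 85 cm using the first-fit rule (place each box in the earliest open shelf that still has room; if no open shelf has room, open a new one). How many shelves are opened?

3

  15 → shelf 1 (new)  [load 15/85]
  15 → shelf 1  [load 30/85]
  30 → shelf 1  [load 60/85]
  25 → shelf 1  [load 85/85]
  20 → shelf 2 (new)  [load 20/85]
  30 → shelf 2  [load 50/85]
  25 → shelf 2  [load 75/85]
  70 → shelf 3 (new)  [load 70/85]
3 shelves opened.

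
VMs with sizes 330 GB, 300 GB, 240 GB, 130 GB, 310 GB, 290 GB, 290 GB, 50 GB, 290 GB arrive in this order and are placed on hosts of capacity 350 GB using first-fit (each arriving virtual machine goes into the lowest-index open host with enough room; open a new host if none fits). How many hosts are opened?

  330 → host 1 (new)  [load 330/350]
  300 → host 2 (new)  [load 300/350]
  240 → host 3 (new)  [load 240/350]
  130 → host 4 (new)  [load 130/350]
  310 → host 5 (new)  [load 310/350]
  290 → host 6 (new)  [load 290/350]
  290 → host 7 (new)  [load 290/350]
  50 → host 2  [load 350/350]
  290 → host 8 (new)  [load 290/350]
8 hosts opened.

8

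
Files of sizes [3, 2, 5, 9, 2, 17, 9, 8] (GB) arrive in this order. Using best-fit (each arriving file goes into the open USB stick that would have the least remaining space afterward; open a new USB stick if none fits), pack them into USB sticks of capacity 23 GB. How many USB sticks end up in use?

3

  3 → USB stick 1 (new)  [load 3/23]
  2 → USB stick 1  [load 5/23]
  5 → USB stick 1  [load 10/23]
  9 → USB stick 1  [load 19/23]
  2 → USB stick 1  [load 21/23]
  17 → USB stick 2 (new)  [load 17/23]
  9 → USB stick 3 (new)  [load 9/23]
  8 → USB stick 3  [load 17/23]
3 USB sticks opened.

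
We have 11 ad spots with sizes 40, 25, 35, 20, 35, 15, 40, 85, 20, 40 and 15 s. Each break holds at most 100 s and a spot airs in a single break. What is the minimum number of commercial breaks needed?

Total = 85 + 40 + 40 + 40 + 35 + 35 + 25 + 20 + 20 + 15 + 15 = 370 s.
Lower bound: ⌈370/100⌉ = 4 commercial breaks.
A packing using 4 commercial breaks:
  break 1: 85 + 15 = 100
  break 2: 40 + 40 + 20 = 100
  break 3: 40 + 35 + 25 = 100
  break 4: 35 + 20 + 15 = 70
This matches the lower bound, so 4 is optimal.

4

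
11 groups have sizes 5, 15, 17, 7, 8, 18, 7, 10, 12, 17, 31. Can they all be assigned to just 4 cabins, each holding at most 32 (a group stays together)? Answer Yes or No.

No

Total = 147; ⌈147/32⌉ = 5.
At least 5 cabins are required, but only 4 are allowed.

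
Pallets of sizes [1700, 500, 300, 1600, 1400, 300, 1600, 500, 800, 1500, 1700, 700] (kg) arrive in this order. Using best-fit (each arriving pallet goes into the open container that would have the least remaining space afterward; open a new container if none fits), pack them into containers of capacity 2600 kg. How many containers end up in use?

6

  1700 → container 1 (new)  [load 1700/2600]
  500 → container 1  [load 2200/2600]
  300 → container 1  [load 2500/2600]
  1600 → container 2 (new)  [load 1600/2600]
  1400 → container 3 (new)  [load 1400/2600]
  300 → container 2  [load 1900/2600]
  1600 → container 4 (new)  [load 1600/2600]
  500 → container 2  [load 2400/2600]
  800 → container 4  [load 2400/2600]
  1500 → container 5 (new)  [load 1500/2600]
  1700 → container 6 (new)  [load 1700/2600]
  700 → container 6  [load 2400/2600]
6 containers opened.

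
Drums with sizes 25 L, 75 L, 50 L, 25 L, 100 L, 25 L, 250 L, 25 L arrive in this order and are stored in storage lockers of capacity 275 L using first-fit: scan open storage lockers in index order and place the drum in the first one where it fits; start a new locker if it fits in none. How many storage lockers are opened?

3

  25 → locker 1 (new)  [load 25/275]
  75 → locker 1  [load 100/275]
  50 → locker 1  [load 150/275]
  25 → locker 1  [load 175/275]
  100 → locker 1  [load 275/275]
  25 → locker 2 (new)  [load 25/275]
  250 → locker 2  [load 275/275]
  25 → locker 3 (new)  [load 25/275]
3 storage lockers opened.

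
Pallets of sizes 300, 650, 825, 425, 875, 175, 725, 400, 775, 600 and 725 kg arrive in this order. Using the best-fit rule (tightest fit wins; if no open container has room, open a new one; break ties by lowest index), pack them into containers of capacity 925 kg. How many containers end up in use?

9

  300 → container 1 (new)  [load 300/925]
  650 → container 2 (new)  [load 650/925]
  825 → container 3 (new)  [load 825/925]
  425 → container 1  [load 725/925]
  875 → container 4 (new)  [load 875/925]
  175 → container 1  [load 900/925]
  725 → container 5 (new)  [load 725/925]
  400 → container 6 (new)  [load 400/925]
  775 → container 7 (new)  [load 775/925]
  600 → container 8 (new)  [load 600/925]
  725 → container 9 (new)  [load 725/925]
9 containers opened.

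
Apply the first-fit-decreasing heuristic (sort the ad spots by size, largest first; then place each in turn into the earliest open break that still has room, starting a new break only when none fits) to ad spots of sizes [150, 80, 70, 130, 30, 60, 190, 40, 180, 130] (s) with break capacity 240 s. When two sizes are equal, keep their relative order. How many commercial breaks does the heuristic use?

Sorted descending: 190, 180, 150, 130, 130, 80, 70, 60, 40, 30.
  190 → break 1 (new)  [load 190/240]
  180 → break 2 (new)  [load 180/240]
  150 → break 3 (new)  [load 150/240]
  130 → break 4 (new)  [load 130/240]
  130 → break 5 (new)  [load 130/240]
  80 → break 3  [load 230/240]
  70 → break 4  [load 200/240]
  60 → break 2  [load 240/240]
  40 → break 1  [load 230/240]
  30 → break 4  [load 230/240]
5 commercial breaks opened.

5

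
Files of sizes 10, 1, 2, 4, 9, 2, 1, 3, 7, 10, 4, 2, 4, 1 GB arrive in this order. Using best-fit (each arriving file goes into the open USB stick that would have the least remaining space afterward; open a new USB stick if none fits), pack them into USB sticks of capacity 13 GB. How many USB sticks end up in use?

  10 → USB stick 1 (new)  [load 10/13]
  1 → USB stick 1  [load 11/13]
  2 → USB stick 1  [load 13/13]
  4 → USB stick 2 (new)  [load 4/13]
  9 → USB stick 2  [load 13/13]
  2 → USB stick 3 (new)  [load 2/13]
  1 → USB stick 3  [load 3/13]
  3 → USB stick 3  [load 6/13]
  7 → USB stick 3  [load 13/13]
  10 → USB stick 4 (new)  [load 10/13]
  4 → USB stick 5 (new)  [load 4/13]
  2 → USB stick 4  [load 12/13]
  4 → USB stick 5  [load 8/13]
  1 → USB stick 4  [load 13/13]
5 USB sticks opened.

5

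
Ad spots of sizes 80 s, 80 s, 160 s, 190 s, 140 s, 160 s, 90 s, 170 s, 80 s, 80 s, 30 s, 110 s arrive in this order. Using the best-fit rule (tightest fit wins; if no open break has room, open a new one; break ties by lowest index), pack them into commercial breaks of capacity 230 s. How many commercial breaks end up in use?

  80 → break 1 (new)  [load 80/230]
  80 → break 1  [load 160/230]
  160 → break 2 (new)  [load 160/230]
  190 → break 3 (new)  [load 190/230]
  140 → break 4 (new)  [load 140/230]
  160 → break 5 (new)  [load 160/230]
  90 → break 4  [load 230/230]
  170 → break 6 (new)  [load 170/230]
  80 → break 7 (new)  [load 80/230]
  80 → break 7  [load 160/230]
  30 → break 3  [load 220/230]
  110 → break 8 (new)  [load 110/230]
8 commercial breaks opened.

8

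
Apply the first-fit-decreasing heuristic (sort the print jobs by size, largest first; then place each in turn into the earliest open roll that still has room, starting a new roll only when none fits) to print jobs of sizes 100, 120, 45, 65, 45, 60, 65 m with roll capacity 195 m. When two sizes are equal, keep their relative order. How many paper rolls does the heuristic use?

3

Sorted descending: 120, 100, 65, 65, 60, 45, 45.
  120 → roll 1 (new)  [load 120/195]
  100 → roll 2 (new)  [load 100/195]
  65 → roll 1  [load 185/195]
  65 → roll 2  [load 165/195]
  60 → roll 3 (new)  [load 60/195]
  45 → roll 3  [load 105/195]
  45 → roll 3  [load 150/195]
3 paper rolls opened.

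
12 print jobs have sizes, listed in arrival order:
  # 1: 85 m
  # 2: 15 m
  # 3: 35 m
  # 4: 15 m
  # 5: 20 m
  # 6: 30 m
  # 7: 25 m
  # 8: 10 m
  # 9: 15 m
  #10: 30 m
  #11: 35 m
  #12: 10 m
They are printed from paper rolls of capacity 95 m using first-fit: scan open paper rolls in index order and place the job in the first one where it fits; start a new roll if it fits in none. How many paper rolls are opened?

4

  85 → roll 1 (new)  [load 85/95]
  15 → roll 2 (new)  [load 15/95]
  35 → roll 2  [load 50/95]
  15 → roll 2  [load 65/95]
  20 → roll 2  [load 85/95]
  30 → roll 3 (new)  [load 30/95]
  25 → roll 3  [load 55/95]
  10 → roll 1  [load 95/95]
  15 → roll 3  [load 70/95]
  30 → roll 4 (new)  [load 30/95]
  35 → roll 4  [load 65/95]
  10 → roll 2  [load 95/95]
4 paper rolls opened.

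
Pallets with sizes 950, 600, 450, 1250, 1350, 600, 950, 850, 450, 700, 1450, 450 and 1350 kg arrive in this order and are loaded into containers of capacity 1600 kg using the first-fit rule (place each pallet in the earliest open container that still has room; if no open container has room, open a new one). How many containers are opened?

8

  950 → container 1 (new)  [load 950/1600]
  600 → container 1  [load 1550/1600]
  450 → container 2 (new)  [load 450/1600]
  1250 → container 3 (new)  [load 1250/1600]
  1350 → container 4 (new)  [load 1350/1600]
  600 → container 2  [load 1050/1600]
  950 → container 5 (new)  [load 950/1600]
  850 → container 6 (new)  [load 850/1600]
  450 → container 2  [load 1500/1600]
  700 → container 6  [load 1550/1600]
  1450 → container 7 (new)  [load 1450/1600]
  450 → container 5  [load 1400/1600]
  1350 → container 8 (new)  [load 1350/1600]
8 containers opened.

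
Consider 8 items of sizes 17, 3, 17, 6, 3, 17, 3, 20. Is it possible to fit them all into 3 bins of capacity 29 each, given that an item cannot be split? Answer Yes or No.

No

Total = 86; ⌈86/29⌉ = 3.
4 items each exceed half the capacity and cannot share a bin, forcing at least 4 bins.
At least 4 bins are required, but only 3 are allowed.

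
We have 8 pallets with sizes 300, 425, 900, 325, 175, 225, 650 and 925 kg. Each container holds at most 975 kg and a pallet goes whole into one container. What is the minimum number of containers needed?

5

Total = 925 + 900 + 650 + 425 + 325 + 300 + 225 + 175 = 3925 kg.
Lower bound: ⌈3925/975⌉ = 5 containers.
A packing using 5 containers:
  container 1: 925 = 925
  container 2: 900 = 900
  container 3: 650 + 325 = 975
  container 4: 425 + 300 + 225 = 950
  container 5: 175 = 175
This matches the lower bound, so 5 is optimal.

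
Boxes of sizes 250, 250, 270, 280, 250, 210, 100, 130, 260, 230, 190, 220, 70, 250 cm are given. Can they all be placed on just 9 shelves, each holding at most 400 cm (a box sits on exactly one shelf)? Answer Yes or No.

No

Total = 2960 cm; ⌈2960/400⌉ = 8.
10 boxes each exceed half the capacity and cannot share a shelf, forcing at least 10 shelves.
At least 10 shelves are required, but only 9 are allowed.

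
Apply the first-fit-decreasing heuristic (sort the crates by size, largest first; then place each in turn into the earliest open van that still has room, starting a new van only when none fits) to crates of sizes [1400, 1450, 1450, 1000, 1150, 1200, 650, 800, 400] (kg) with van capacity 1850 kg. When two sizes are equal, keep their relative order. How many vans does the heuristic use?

6

Sorted descending: 1450, 1450, 1400, 1200, 1150, 1000, 800, 650, 400.
  1450 → van 1 (new)  [load 1450/1850]
  1450 → van 2 (new)  [load 1450/1850]
  1400 → van 3 (new)  [load 1400/1850]
  1200 → van 4 (new)  [load 1200/1850]
  1150 → van 5 (new)  [load 1150/1850]
  1000 → van 6 (new)  [load 1000/1850]
  800 → van 6  [load 1800/1850]
  650 → van 4  [load 1850/1850]
  400 → van 1  [load 1850/1850]
6 vans opened.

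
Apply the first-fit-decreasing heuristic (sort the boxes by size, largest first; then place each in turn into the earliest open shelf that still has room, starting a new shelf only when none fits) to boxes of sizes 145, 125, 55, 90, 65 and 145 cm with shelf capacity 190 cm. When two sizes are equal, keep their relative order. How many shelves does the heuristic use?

4

Sorted descending: 145, 145, 125, 90, 65, 55.
  145 → shelf 1 (new)  [load 145/190]
  145 → shelf 2 (new)  [load 145/190]
  125 → shelf 3 (new)  [load 125/190]
  90 → shelf 4 (new)  [load 90/190]
  65 → shelf 3  [load 190/190]
  55 → shelf 4  [load 145/190]
4 shelves opened.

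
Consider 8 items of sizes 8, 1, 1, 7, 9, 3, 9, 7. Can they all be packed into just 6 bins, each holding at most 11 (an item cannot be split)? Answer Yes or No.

Yes

A valid assignment using 5 bins:
  bin 1: 9 + 1 + 1 = 11
  bin 2: 9 = 9
  bin 3: 8 + 3 = 11
  bin 4: 7 = 7
  bin 5: 7 = 7
That uses only 5 ≤ 6, so 6 bins are enough.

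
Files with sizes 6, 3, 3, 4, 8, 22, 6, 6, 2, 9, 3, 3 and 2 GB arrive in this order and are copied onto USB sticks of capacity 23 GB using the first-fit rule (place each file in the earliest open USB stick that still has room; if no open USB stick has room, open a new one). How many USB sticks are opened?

4

  6 → USB stick 1 (new)  [load 6/23]
  3 → USB stick 1  [load 9/23]
  3 → USB stick 1  [load 12/23]
  4 → USB stick 1  [load 16/23]
  8 → USB stick 2 (new)  [load 8/23]
  22 → USB stick 3 (new)  [load 22/23]
  6 → USB stick 1  [load 22/23]
  6 → USB stick 2  [load 14/23]
  2 → USB stick 2  [load 16/23]
  9 → USB stick 4 (new)  [load 9/23]
  3 → USB stick 2  [load 19/23]
  3 → USB stick 2  [load 22/23]
  2 → USB stick 4  [load 11/23]
4 USB sticks opened.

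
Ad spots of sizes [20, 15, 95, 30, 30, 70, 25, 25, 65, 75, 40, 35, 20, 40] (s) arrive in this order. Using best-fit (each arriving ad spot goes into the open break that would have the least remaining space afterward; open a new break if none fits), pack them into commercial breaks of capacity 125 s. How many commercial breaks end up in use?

5

  20 → break 1 (new)  [load 20/125]
  15 → break 1  [load 35/125]
  95 → break 2 (new)  [load 95/125]
  30 → break 2  [load 125/125]
  30 → break 1  [load 65/125]
  70 → break 3 (new)  [load 70/125]
  25 → break 3  [load 95/125]
  25 → break 3  [load 120/125]
  65 → break 4 (new)  [load 65/125]
  75 → break 5 (new)  [load 75/125]
  40 → break 5  [load 115/125]
  35 → break 1  [load 100/125]
  20 → break 1  [load 120/125]
  40 → break 4  [load 105/125]
5 commercial breaks opened.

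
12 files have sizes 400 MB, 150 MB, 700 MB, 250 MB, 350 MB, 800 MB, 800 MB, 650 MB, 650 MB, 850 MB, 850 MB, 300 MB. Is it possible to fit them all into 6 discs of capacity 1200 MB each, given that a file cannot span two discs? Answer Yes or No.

No

Total = 6750 MB; ⌈6750/1200⌉ = 6.
7 files each exceed half the capacity and cannot share a disc, forcing at least 7 discs.
At least 7 discs are required, but only 6 are allowed.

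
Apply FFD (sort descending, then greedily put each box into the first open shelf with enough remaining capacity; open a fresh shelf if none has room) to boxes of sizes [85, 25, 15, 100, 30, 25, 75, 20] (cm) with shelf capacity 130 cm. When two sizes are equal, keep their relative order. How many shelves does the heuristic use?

Sorted descending: 100, 85, 75, 30, 25, 25, 20, 15.
  100 → shelf 1 (new)  [load 100/130]
  85 → shelf 2 (new)  [load 85/130]
  75 → shelf 3 (new)  [load 75/130]
  30 → shelf 1  [load 130/130]
  25 → shelf 2  [load 110/130]
  25 → shelf 3  [load 100/130]
  20 → shelf 2  [load 130/130]
  15 → shelf 3  [load 115/130]
3 shelves opened.

3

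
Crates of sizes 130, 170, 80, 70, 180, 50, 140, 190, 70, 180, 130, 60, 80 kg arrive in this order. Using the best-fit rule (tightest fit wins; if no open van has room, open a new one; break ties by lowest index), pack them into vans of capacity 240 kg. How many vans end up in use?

  130 → van 1 (new)  [load 130/240]
  170 → van 2 (new)  [load 170/240]
  80 → van 1  [load 210/240]
  70 → van 2  [load 240/240]
  180 → van 3 (new)  [load 180/240]
  50 → van 3  [load 230/240]
  140 → van 4 (new)  [load 140/240]
  190 → van 5 (new)  [load 190/240]
  70 → van 4  [load 210/240]
  180 → van 6 (new)  [load 180/240]
  130 → van 7 (new)  [load 130/240]
  60 → van 6  [load 240/240]
  80 → van 7  [load 210/240]
7 vans opened.

7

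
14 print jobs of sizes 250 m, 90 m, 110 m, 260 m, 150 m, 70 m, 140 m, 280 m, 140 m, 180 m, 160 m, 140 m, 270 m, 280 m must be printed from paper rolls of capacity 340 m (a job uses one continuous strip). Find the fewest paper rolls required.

Total = 280 + 280 + 270 + 260 + 250 + 180 + 160 + 150 + 140 + 140 + 140 + 110 + 90 + 70 = 2520 m.
Lower bound: ⌈2520/340⌉ = 8 paper rolls.
A packing using 9 paper rolls:
  roll 1: 280 = 280
  roll 2: 280 = 280
  roll 3: 270 + 70 = 340
  roll 4: 260 = 260
  roll 5: 250 + 90 = 340
  roll 6: 180 + 160 = 340
  roll 7: 150 + 140 = 290
  roll 8: 140 + 140 = 280
  roll 9: 110 = 110
No arrangement into 8 paper rolls stays within capacity, so 9 is optimal.

9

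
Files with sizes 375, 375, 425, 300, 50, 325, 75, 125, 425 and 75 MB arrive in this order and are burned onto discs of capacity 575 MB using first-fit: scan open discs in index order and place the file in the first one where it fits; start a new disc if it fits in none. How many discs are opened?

6

  375 → disc 1 (new)  [load 375/575]
  375 → disc 2 (new)  [load 375/575]
  425 → disc 3 (new)  [load 425/575]
  300 → disc 4 (new)  [load 300/575]
  50 → disc 1  [load 425/575]
  325 → disc 5 (new)  [load 325/575]
  75 → disc 1  [load 500/575]
  125 → disc 2  [load 500/575]
  425 → disc 6 (new)  [load 425/575]
  75 → disc 1  [load 575/575]
6 discs opened.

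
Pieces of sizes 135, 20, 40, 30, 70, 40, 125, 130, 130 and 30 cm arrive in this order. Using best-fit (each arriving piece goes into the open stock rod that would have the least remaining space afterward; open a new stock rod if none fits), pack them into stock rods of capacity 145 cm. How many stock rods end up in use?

  135 → stock rod 1 (new)  [load 135/145]
  20 → stock rod 2 (new)  [load 20/145]
  40 → stock rod 2  [load 60/145]
  30 → stock rod 2  [load 90/145]
  70 → stock rod 3 (new)  [load 70/145]
  40 → stock rod 2  [load 130/145]
  125 → stock rod 4 (new)  [load 125/145]
  130 → stock rod 5 (new)  [load 130/145]
  130 → stock rod 6 (new)  [load 130/145]
  30 → stock rod 3  [load 100/145]
6 stock rods opened.

6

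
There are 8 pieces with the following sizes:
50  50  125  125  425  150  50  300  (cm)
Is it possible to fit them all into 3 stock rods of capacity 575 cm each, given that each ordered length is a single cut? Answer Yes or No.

Yes

A valid assignment using 3 stock rods:
  stock rod 1: 425 + 150 = 575
  stock rod 2: 300 + 125 + 125 = 550
  stock rod 3: 50 + 50 + 50 = 150
Every load is within 575 cm, so 3 stock rods suffice.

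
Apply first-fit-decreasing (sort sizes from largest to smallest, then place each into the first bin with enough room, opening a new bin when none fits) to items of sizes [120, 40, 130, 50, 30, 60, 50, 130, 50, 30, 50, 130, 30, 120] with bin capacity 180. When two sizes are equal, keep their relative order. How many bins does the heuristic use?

Sorted descending: 130, 130, 130, 120, 120, 60, 50, 50, 50, 50, 40, 30, 30, 30.
  130 → bin 1 (new)  [load 130/180]
  130 → bin 2 (new)  [load 130/180]
  130 → bin 3 (new)  [load 130/180]
  120 → bin 4 (new)  [load 120/180]
  120 → bin 5 (new)  [load 120/180]
  60 → bin 4  [load 180/180]
  50 → bin 1  [load 180/180]
  50 → bin 2  [load 180/180]
  50 → bin 3  [load 180/180]
  50 → bin 5  [load 170/180]
  40 → bin 6 (new)  [load 40/180]
  30 → bin 6  [load 70/180]
  30 → bin 6  [load 100/180]
  30 → bin 6  [load 130/180]
6 bins opened.

6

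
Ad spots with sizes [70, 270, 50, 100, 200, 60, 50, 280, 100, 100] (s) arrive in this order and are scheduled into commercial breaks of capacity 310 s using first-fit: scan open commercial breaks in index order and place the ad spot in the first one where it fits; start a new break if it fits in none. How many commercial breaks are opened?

  70 → break 1 (new)  [load 70/310]
  270 → break 2 (new)  [load 270/310]
  50 → break 1  [load 120/310]
  100 → break 1  [load 220/310]
  200 → break 3 (new)  [load 200/310]
  60 → break 1  [load 280/310]
  50 → break 3  [load 250/310]
  280 → break 4 (new)  [load 280/310]
  100 → break 5 (new)  [load 100/310]
  100 → break 5  [load 200/310]
5 commercial breaks opened.

5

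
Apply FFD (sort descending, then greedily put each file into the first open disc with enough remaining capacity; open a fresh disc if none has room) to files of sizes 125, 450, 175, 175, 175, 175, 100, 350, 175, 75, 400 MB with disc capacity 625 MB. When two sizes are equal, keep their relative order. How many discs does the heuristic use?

4

Sorted descending: 450, 400, 350, 175, 175, 175, 175, 175, 125, 100, 75.
  450 → disc 1 (new)  [load 450/625]
  400 → disc 2 (new)  [load 400/625]
  350 → disc 3 (new)  [load 350/625]
  175 → disc 1  [load 625/625]
  175 → disc 2  [load 575/625]
  175 → disc 3  [load 525/625]
  175 → disc 4 (new)  [load 175/625]
  175 → disc 4  [load 350/625]
  125 → disc 4  [load 475/625]
  100 → disc 3  [load 625/625]
  75 → disc 4  [load 550/625]
4 discs opened.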